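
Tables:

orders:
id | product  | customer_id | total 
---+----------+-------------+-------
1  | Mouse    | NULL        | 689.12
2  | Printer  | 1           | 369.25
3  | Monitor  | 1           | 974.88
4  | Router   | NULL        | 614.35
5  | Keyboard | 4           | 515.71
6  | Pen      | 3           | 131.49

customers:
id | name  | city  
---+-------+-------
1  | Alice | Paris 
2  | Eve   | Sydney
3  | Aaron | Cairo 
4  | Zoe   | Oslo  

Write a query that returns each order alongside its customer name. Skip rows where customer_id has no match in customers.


INNER JOIN keeps only orders rows whose customer_id matches an id in customers. Walk through each order:
  - order 1 (Mouse): customer_id=NULL, no match -> dropped
  - order 2 (Printer): customer_id=1 -> matches Alice
  - order 3 (Monitor): customer_id=1 -> matches Alice
  - order 4 (Router): customer_id=NULL, no match -> dropped
  - order 5 (Keyboard): customer_id=4 -> matches Zoe
  - order 6 (Pen): customer_id=3 -> matches Aaron
So 2 of 6 rows are dropped.

SQL:
SELECT a.product, b.name AS customer
FROM orders a
INNER JOIN customers b ON a.customer_id = b.id

Result:
product  | customer
---------+---------
Printer  | Alice   
Monitor  | Alice   
Keyboard | Zoe     
Pen      | Aaron   


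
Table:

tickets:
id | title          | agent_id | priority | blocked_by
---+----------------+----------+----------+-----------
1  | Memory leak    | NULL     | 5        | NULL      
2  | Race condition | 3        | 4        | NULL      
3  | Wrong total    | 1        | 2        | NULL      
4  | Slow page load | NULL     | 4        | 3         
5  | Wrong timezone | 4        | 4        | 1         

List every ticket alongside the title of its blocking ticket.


This is a self-join: tickets is joined to a second copy of itself, matching each row's blocked_by to another row's id. Use LEFT JOIN so rows with blocked_by=NULL are kept.
  - ticket 1 (Memory leak): blocked_by=NULL -> NULL
  - ticket 2 (Race condition): blocked_by=NULL -> NULL
  - ticket 3 (Wrong total): blocked_by=NULL -> NULL
  - ticket 4 (Slow page load): blocked_by=3 -> Wrong total
  - ticket 5 (Wrong timezone): blocked_by=1 -> Memory leak

SQL:
SELECT a.title AS item, b.title AS blocked_by
FROM tickets a
LEFT JOIN tickets b ON a.blocked_by = b.id

Result:
item           | blocked_by 
---------------+------------
Memory leak    | NULL       
Race condition | NULL       
Wrong total    | NULL       
Slow page load | Wrong total
Wrong timezone | Memory leak


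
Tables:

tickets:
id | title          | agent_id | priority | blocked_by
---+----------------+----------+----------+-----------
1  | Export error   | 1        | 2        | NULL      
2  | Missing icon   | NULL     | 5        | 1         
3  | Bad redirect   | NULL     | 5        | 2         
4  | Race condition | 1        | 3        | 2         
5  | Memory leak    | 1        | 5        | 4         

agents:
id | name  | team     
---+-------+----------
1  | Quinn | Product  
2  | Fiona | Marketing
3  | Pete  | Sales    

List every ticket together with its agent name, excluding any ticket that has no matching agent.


INNER JOIN keeps only tickets rows whose agent_id matches an id in agents. Walk through each ticket:
  - ticket 1 (Export error): agent_id=1 -> matches Quinn
  - ticket 2 (Missing icon): agent_id=NULL, no match -> dropped
  - ticket 3 (Bad redirect): agent_id=NULL, no match -> dropped
  - ticket 4 (Race condition): agent_id=1 -> matches Quinn
  - ticket 5 (Memory leak): agent_id=1 -> matches Quinn
So 2 of 5 rows are dropped.

SQL:
SELECT a.title, b.name AS agent
FROM tickets a
INNER JOIN agents b ON a.agent_id = b.id

Result:
title          | agent
---------------+------
Export error   | Quinn
Race condition | Quinn
Memory leak    | Quinn


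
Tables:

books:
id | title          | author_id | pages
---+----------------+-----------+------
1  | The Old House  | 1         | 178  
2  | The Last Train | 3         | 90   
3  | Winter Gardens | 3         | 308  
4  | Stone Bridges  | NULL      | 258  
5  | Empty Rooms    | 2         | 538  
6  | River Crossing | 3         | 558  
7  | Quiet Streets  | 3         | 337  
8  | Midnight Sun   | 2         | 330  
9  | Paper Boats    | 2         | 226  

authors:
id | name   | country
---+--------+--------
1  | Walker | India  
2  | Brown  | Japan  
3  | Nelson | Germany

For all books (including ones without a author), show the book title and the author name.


LEFT JOIN keeps every row from books (the left table); where author_id has no match in authors, the author columns become NULL. Walk through each book:
  - book 1 (The Old House): author_id=1 -> matches Walker
  - book 2 (The Last Train): author_id=3 -> matches Nelson
  - book 3 (Winter Gardens): author_id=3 -> matches Nelson
  - book 4 (Stone Bridges): author_id=NULL, no match -> kept with NULL
  - book 5 (Empty Rooms): author_id=2 -> matches Brown
  - book 6 (River Crossing): author_id=3 -> matches Nelson
  - book 7 (Quiet Streets): author_id=3 -> matches Nelson
  - book 8 (Midnight Sun): author_id=2 -> matches Brown
  - book 9 (Paper Boats): author_id=2 -> matches Brown
All 9 rows appear; 1 has NULL author.

SQL:
SELECT a.title, b.name AS author
FROM books a
LEFT JOIN authors b ON a.author_id = b.id

Result:
title          | author
---------------+-------
The Old House  | Walker
The Last Train | Nelson
Winter Gardens | Nelson
Stone Bridges  | NULL  
Empty Rooms    | Brown 
River Crossing | Nelson
Quiet Streets  | Nelson
Midnight Sun   | Brown 
Paper Boats    | Brown 


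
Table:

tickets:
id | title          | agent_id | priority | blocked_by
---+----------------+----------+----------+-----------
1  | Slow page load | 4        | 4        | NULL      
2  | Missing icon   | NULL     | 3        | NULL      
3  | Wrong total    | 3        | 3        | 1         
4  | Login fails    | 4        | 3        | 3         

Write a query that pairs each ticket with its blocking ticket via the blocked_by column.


This is a self-join: tickets is joined to a second copy of itself, matching each row's blocked_by to another row's id. Use LEFT JOIN so rows with blocked_by=NULL are kept.
  - ticket 1 (Slow page load): blocked_by=NULL -> NULL
  - ticket 2 (Missing icon): blocked_by=NULL -> NULL
  - ticket 3 (Wrong total): blocked_by=1 -> Slow page load
  - ticket 4 (Login fails): blocked_by=3 -> Wrong total

SQL:
SELECT a.title AS item, b.title AS blocked_by
FROM tickets a
LEFT JOIN tickets b ON a.blocked_by = b.id

Result:
item           | blocked_by    
---------------+---------------
Slow page load | NULL          
Missing icon   | NULL          
Wrong total    | Slow page load
Login fails    | Wrong total   


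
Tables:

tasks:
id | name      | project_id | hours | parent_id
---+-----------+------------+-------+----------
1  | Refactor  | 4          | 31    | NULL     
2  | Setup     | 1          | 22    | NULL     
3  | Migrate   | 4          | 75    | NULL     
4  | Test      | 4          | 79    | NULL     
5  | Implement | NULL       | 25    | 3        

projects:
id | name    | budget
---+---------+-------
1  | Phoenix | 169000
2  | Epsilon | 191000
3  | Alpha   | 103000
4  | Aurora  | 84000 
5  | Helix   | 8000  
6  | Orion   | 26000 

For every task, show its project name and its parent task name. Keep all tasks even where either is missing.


Two LEFT JOINs from the same base table tasks: one to projects via project_id, one to tasks itself via parent_id. Both are LEFT so every task is preserved.
Match against projects:
  - task 1 (Refactor): project_id=4 -> matches Aurora
  - task 2 (Setup): project_id=1 -> matches Phoenix
  - task 3 (Migrate): project_id=4 -> matches Aurora
  - task 4 (Test): project_id=4 -> matches Aurora
  - task 5 (Implement): project_id=NULL, no match -> kept with NULL
Match against tasks (self):
  - task 1 (Refactor): parent_id=NULL -> NULL
  - task 2 (Setup): parent_id=NULL -> NULL
  - task 3 (Migrate): parent_id=NULL -> NULL
  - task 4 (Test): parent_id=NULL -> NULL
  - task 5 (Implement): parent_id=3 -> Migrate

SQL:
SELECT a.name, b.name AS project, c.name AS parent
FROM tasks a
LEFT JOIN projects b ON a.project_id = b.id
LEFT JOIN tasks c ON a.parent_id = c.id

Result:
name      | project | parent 
----------+---------+--------
Refactor  | Aurora  | NULL   
Setup     | Phoenix | NULL   
Migrate   | Aurora  | NULL   
Test      | Aurora  | NULL   
Implement | NULL    | Migrate


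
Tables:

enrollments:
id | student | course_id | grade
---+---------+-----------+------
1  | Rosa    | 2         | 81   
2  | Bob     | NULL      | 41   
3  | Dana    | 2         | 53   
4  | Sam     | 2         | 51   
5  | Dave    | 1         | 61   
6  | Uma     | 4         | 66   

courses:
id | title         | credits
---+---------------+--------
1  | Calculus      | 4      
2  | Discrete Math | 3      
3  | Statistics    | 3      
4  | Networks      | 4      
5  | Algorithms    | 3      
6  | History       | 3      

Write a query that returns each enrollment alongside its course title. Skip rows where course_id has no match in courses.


INNER JOIN keeps only enrollments rows whose course_id matches an id in courses. Walk through each enrollment:
  - enrollment 1 (Rosa): course_id=2 -> matches Discrete Math
  - enrollment 2 (Bob): course_id=NULL, no match -> dropped
  - enrollment 3 (Dana): course_id=2 -> matches Discrete Math
  - enrollment 4 (Sam): course_id=2 -> matches Discrete Math
  - enrollment 5 (Dave): course_id=1 -> matches Calculus
  - enrollment 6 (Uma): course_id=4 -> matches Networks
So 1 of 6 rows is dropped.

SQL:
SELECT a.student, b.title AS course
FROM enrollments a
INNER JOIN courses b ON a.course_id = b.id

Result:
student | course       
--------+--------------
Rosa    | Discrete Math
Dana    | Discrete Math
Sam     | Discrete Math
Dave    | Calculus     
Uma     | Networks     


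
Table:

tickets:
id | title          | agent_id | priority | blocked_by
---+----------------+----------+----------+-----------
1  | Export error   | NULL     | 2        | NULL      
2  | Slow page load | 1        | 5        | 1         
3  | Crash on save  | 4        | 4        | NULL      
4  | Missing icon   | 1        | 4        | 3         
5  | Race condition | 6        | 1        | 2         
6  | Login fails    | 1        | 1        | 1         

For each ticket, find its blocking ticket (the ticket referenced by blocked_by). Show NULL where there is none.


This is a self-join: tickets is joined to a second copy of itself, matching each row's blocked_by to another row's id. Use LEFT JOIN so rows with blocked_by=NULL are kept.
  - ticket 1 (Export error): blocked_by=NULL -> NULL
  - ticket 2 (Slow page load): blocked_by=1 -> Export error
  - ticket 3 (Crash on save): blocked_by=NULL -> NULL
  - ticket 4 (Missing icon): blocked_by=3 -> Crash on save
  - ticket 5 (Race condition): blocked_by=2 -> Slow page load
  - ticket 6 (Login fails): blocked_by=1 -> Export error

SQL:
SELECT a.title AS item, b.title AS blocked_by
FROM tickets a
LEFT JOIN tickets b ON a.blocked_by = b.id

Result:
item           | blocked_by    
---------------+---------------
Export error   | NULL          
Slow page load | Export error  
Crash on save  | NULL          
Missing icon   | Crash on save 
Race condition | Slow page load
Login fails    | Export error  


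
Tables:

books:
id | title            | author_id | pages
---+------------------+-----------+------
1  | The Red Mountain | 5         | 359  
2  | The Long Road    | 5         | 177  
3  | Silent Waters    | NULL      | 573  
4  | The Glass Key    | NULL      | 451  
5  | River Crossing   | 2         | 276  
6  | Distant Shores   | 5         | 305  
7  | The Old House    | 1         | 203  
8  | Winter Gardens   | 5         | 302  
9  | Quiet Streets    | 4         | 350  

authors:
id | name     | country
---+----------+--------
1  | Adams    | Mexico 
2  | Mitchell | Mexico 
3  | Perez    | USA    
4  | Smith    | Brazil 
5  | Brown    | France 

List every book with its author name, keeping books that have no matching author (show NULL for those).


LEFT JOIN keeps every row from books (the left table); where author_id has no match in authors, the author columns become NULL. Walk through each book:
  - book 1 (The Red Mountain): author_id=5 -> matches Brown
  - book 2 (The Long Road): author_id=5 -> matches Brown
  - book 3 (Silent Waters): author_id=NULL, no match -> kept with NULL
  - book 4 (The Glass Key): author_id=NULL, no match -> kept with NULL
  - book 5 (River Crossing): author_id=2 -> matches Mitchell
  - book 6 (Distant Shores): author_id=5 -> matches Brown
  - book 7 (The Old House): author_id=1 -> matches Adams
  - book 8 (Winter Gardens): author_id=5 -> matches Brown
  - book 9 (Quiet Streets): author_id=4 -> matches Smith
All 9 rows appear; 2 have NULL author.

SQL:
SELECT a.title, b.name AS author
FROM books a
LEFT JOIN authors b ON a.author_id = b.id

Result:
title            | author  
-----------------+---------
The Red Mountain | Brown   
The Long Road    | Brown   
Silent Waters    | NULL    
The Glass Key    | NULL    
River Crossing   | Mitchell
Distant Shores   | Brown   
The Old House    | Adams   
Winter Gardens   | Brown   
Quiet Streets    | Smith   


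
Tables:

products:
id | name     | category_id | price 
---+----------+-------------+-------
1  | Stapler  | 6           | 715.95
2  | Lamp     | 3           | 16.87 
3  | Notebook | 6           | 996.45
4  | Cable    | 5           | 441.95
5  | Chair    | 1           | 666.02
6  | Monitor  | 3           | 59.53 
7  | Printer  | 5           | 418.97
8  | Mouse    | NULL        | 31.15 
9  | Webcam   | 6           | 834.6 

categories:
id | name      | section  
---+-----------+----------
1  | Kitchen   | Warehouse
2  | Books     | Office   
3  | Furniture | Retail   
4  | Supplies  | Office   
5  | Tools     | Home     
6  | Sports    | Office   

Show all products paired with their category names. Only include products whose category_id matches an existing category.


INNER JOIN keeps only products rows whose category_id matches an id in categories. Walk through each product:
  - product 1 (Stapler): category_id=6 -> matches Sports
  - product 2 (Lamp): category_id=3 -> matches Furniture
  - product 3 (Notebook): category_id=6 -> matches Sports
  - product 4 (Cable): category_id=5 -> matches Tools
  - product 5 (Chair): category_id=1 -> matches Kitchen
  - product 6 (Monitor): category_id=3 -> matches Furniture
  - product 7 (Printer): category_id=5 -> matches Tools
  - product 8 (Mouse): category_id=NULL, no match -> dropped
  - product 9 (Webcam): category_id=6 -> matches Sports
So 1 of 9 rows is dropped.

SQL:
SELECT a.name, b.name AS category
FROM products a
INNER JOIN categories b ON a.category_id = b.id

Result:
name     | category 
---------+----------
Stapler  | Sports   
Lamp     | Furniture
Notebook | Sports   
Cable    | Tools    
Chair    | Kitchen  
Monitor  | Furniture
Printer  | Tools    
Webcam   | Sports   


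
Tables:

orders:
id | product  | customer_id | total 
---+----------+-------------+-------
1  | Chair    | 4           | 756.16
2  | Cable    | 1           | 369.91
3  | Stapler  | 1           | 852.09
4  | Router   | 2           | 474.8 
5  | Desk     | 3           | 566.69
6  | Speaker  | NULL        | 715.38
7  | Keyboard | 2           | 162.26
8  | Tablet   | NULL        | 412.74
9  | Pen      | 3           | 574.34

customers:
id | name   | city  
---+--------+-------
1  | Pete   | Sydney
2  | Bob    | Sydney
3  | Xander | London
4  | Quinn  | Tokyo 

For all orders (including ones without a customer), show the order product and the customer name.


LEFT JOIN keeps every row from orders (the left table); where customer_id has no match in customers, the customer columns become NULL. Walk through each order:
  - order 1 (Chair): customer_id=4 -> matches Quinn
  - order 2 (Cable): customer_id=1 -> matches Pete
  - order 3 (Stapler): customer_id=1 -> matches Pete
  - order 4 (Router): customer_id=2 -> matches Bob
  - order 5 (Desk): customer_id=3 -> matches Xander
  - order 6 (Speaker): customer_id=NULL, no match -> kept with NULL
  - order 7 (Keyboard): customer_id=2 -> matches Bob
  - order 8 (Tablet): customer_id=NULL, no match -> kept with NULL
  - order 9 (Pen): customer_id=3 -> matches Xander
All 9 rows appear; 2 have NULL customer.

SQL:
SELECT a.product, b.name AS customer
FROM orders a
LEFT JOIN customers b ON a.customer_id = b.id

Result:
product  | customer
---------+---------
Chair    | Quinn   
Cable    | Pete    
Stapler  | Pete    
Router   | Bob     
Desk     | Xander  
Speaker  | NULL    
Keyboard | Bob     
Tablet   | NULL    
Pen      | Xander  


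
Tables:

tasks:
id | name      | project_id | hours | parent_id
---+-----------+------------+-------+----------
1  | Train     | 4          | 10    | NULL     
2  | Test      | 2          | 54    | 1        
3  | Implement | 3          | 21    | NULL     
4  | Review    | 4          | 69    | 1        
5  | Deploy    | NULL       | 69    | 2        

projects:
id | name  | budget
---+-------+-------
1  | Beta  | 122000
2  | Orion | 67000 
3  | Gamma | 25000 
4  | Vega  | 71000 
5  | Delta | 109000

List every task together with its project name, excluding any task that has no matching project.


INNER JOIN keeps only tasks rows whose project_id matches an id in projects. Walk through each task:
  - task 1 (Train): project_id=4 -> matches Vega
  - task 2 (Test): project_id=2 -> matches Orion
  - task 3 (Implement): project_id=3 -> matches Gamma
  - task 4 (Review): project_id=4 -> matches Vega
  - task 5 (Deploy): project_id=NULL, no match -> dropped
So 1 of 5 rows is dropped.

SQL:
SELECT a.name, b.name AS project
FROM tasks a
INNER JOIN projects b ON a.project_id = b.id

Result:
name      | project
----------+--------
Train     | Vega   
Test      | Orion  
Implement | Gamma  
Review    | Vega   


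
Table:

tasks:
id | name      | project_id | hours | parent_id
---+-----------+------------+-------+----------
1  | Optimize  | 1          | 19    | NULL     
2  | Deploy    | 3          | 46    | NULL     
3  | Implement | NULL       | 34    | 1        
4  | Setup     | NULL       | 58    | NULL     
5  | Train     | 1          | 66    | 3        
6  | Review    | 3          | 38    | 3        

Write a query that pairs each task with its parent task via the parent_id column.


This is a self-join: tasks is joined to a second copy of itself, matching each row's parent_id to another row's id. Use LEFT JOIN so rows with parent_id=NULL are kept.
  - task 1 (Optimize): parent_id=NULL -> NULL
  - task 2 (Deploy): parent_id=NULL -> NULL
  - task 3 (Implement): parent_id=1 -> Optimize
  - task 4 (Setup): parent_id=NULL -> NULL
  - task 5 (Train): parent_id=3 -> Implement
  - task 6 (Review): parent_id=3 -> Implement

SQL:
SELECT a.name AS item, b.name AS parent
FROM tasks a
LEFT JOIN tasks b ON a.parent_id = b.id

Result:
item      | parent   
----------+----------
Optimize  | NULL     
Deploy    | NULL     
Implement | Optimize 
Setup     | NULL     
Train     | Implement
Review    | Implement


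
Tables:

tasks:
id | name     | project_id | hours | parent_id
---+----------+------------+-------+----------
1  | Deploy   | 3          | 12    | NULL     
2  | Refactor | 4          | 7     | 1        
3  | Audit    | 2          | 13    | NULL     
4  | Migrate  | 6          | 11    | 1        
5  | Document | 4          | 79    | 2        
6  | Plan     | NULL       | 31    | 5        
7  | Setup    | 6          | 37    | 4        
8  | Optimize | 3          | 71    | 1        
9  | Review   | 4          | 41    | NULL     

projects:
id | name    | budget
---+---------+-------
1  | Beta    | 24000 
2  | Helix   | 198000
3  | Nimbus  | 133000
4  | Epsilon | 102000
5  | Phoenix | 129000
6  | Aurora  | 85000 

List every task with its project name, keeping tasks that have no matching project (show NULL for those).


LEFT JOIN keeps every row from tasks (the left table); where project_id has no match in projects, the project columns become NULL. Walk through each task:
  - task 1 (Deploy): project_id=3 -> matches Nimbus
  - task 2 (Refactor): project_id=4 -> matches Epsilon
  - task 3 (Audit): project_id=2 -> matches Helix
  - task 4 (Migrate): project_id=6 -> matches Aurora
  - task 5 (Document): project_id=4 -> matches Epsilon
  - task 6 (Plan): project_id=NULL, no match -> kept with NULL
  - task 7 (Setup): project_id=6 -> matches Aurora
  - task 8 (Optimize): project_id=3 -> matches Nimbus
  - task 9 (Review): project_id=4 -> matches Epsilon
All 9 rows appear; 1 has NULL project.

SQL:
SELECT a.name, b.name AS project
FROM tasks a
LEFT JOIN projects b ON a.project_id = b.id

Result:
name     | project
---------+--------
Deploy   | Nimbus 
Refactor | Epsilon
Audit    | Helix  
Migrate  | Aurora 
Document | Epsilon
Plan     | NULL   
Setup    | Aurora 
Optimize | Nimbus 
Review   | Epsilon


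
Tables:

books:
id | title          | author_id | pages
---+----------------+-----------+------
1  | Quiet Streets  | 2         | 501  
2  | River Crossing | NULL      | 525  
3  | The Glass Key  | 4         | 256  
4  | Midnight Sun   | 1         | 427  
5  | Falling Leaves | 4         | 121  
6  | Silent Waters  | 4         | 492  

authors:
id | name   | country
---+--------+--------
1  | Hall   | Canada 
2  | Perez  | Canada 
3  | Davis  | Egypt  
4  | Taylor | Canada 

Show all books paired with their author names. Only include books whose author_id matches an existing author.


INNER JOIN keeps only books rows whose author_id matches an id in authors. Walk through each book:
  - book 1 (Quiet Streets): author_id=2 -> matches Perez
  - book 2 (River Crossing): author_id=NULL, no match -> dropped
  - book 3 (The Glass Key): author_id=4 -> matches Taylor
  - book 4 (Midnight Sun): author_id=1 -> matches Hall
  - book 5 (Falling Leaves): author_id=4 -> matches Taylor
  - book 6 (Silent Waters): author_id=4 -> matches Taylor
So 1 of 6 rows is dropped.

SQL:
SELECT a.title, b.name AS author
FROM books a
INNER JOIN authors b ON a.author_id = b.id

Result:
title          | author
---------------+-------
Quiet Streets  | Perez 
The Glass Key  | Taylor
Midnight Sun   | Hall  
Falling Leaves | Taylor
Silent Waters  | Taylor


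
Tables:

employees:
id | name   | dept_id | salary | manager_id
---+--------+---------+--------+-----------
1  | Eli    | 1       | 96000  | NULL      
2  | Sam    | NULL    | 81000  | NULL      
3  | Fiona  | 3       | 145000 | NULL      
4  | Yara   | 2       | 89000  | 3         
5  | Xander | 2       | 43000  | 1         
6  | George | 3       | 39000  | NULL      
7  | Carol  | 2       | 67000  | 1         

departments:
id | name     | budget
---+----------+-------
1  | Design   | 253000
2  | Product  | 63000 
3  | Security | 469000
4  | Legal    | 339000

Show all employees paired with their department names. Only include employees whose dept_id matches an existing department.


INNER JOIN keeps only employees rows whose dept_id matches an id in departments. Walk through each employee:
  - employee 1 (Eli): dept_id=1 -> matches Design
  - employee 2 (Sam): dept_id=NULL, no match -> dropped
  - employee 3 (Fiona): dept_id=3 -> matches Security
  - employee 4 (Yara): dept_id=2 -> matches Product
  - employee 5 (Xander): dept_id=2 -> matches Product
  - employee 6 (George): dept_id=3 -> matches Security
  - employee 7 (Carol): dept_id=2 -> matches Product
So 1 of 7 rows is dropped.

SQL:
SELECT a.name, b.name AS department
FROM employees a
INNER JOIN departments b ON a.dept_id = b.id

Result:
name   | department
-------+-----------
Eli    | Design    
Fiona  | Security  
Yara   | Product   
Xander | Product   
George | Security  
Carol  | Product   


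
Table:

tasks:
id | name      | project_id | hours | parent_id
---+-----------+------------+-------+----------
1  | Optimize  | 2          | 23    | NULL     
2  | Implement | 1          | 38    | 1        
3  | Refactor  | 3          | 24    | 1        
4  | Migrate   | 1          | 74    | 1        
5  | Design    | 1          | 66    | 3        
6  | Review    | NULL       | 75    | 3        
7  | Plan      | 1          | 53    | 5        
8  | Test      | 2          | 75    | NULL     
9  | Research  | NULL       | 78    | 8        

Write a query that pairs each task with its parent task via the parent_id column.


This is a self-join: tasks is joined to a second copy of itself, matching each row's parent_id to another row's id. Use LEFT JOIN so rows with parent_id=NULL are kept.
  - task 1 (Optimize): parent_id=NULL -> NULL
  - task 2 (Implement): parent_id=1 -> Optimize
  - task 3 (Refactor): parent_id=1 -> Optimize
  - task 4 (Migrate): parent_id=1 -> Optimize
  - task 5 (Design): parent_id=3 -> Refactor
  - task 6 (Review): parent_id=3 -> Refactor
  - task 7 (Plan): parent_id=5 -> Design
  - task 8 (Test): parent_id=NULL -> NULL
  - task 9 (Research): parent_id=8 -> Test

SQL:
SELECT a.name AS item, b.name AS parent
FROM tasks a
LEFT JOIN tasks b ON a.parent_id = b.id

Result:
item      | parent  
----------+---------
Optimize  | NULL    
Implement | Optimize
Refactor  | Optimize
Migrate   | Optimize
Design    | Refactor
Review    | Refactor
Plan      | Design  
Test      | NULL    
Research  | Test    


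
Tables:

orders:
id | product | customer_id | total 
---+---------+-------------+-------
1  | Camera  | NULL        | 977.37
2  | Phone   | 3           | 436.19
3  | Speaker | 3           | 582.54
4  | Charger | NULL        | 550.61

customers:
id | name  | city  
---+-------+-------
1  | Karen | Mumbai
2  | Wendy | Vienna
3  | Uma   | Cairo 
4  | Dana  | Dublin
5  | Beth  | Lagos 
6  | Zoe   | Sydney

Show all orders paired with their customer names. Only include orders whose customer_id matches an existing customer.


INNER JOIN keeps only orders rows whose customer_id matches an id in customers. Walk through each order:
  - order 1 (Camera): customer_id=NULL, no match -> dropped
  - order 2 (Phone): customer_id=3 -> matches Uma
  - order 3 (Speaker): customer_id=3 -> matches Uma
  - order 4 (Charger): customer_id=NULL, no match -> dropped
So 2 of 4 rows are dropped.

SQL:
SELECT a.product, b.name AS customer
FROM orders a
INNER JOIN customers b ON a.customer_id = b.id

Result:
product | customer
--------+---------
Phone   | Uma     
Speaker | Uma     


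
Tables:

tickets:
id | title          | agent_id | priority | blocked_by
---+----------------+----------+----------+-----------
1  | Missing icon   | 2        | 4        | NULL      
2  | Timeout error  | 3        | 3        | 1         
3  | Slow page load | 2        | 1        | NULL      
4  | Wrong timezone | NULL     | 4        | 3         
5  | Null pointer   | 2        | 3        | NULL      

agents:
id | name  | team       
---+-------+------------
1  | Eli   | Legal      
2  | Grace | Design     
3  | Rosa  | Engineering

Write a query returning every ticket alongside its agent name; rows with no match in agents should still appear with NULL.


LEFT JOIN keeps every row from tickets (the left table); where agent_id has no match in agents, the agent columns become NULL. Walk through each ticket:
  - ticket 1 (Missing icon): agent_id=2 -> matches Grace
  - ticket 2 (Timeout error): agent_id=3 -> matches Rosa
  - ticket 3 (Slow page load): agent_id=2 -> matches Grace
  - ticket 4 (Wrong timezone): agent_id=NULL, no match -> kept with NULL
  - ticket 5 (Null pointer): agent_id=2 -> matches Grace
All 5 rows appear; 1 has NULL agent.

SQL:
SELECT a.title, b.name AS agent
FROM tickets a
LEFT JOIN agents b ON a.agent_id = b.id

Result:
title          | agent
---------------+------
Missing icon   | Grace
Timeout error  | Rosa 
Slow page load | Grace
Wrong timezone | NULL 
Null pointer   | Grace


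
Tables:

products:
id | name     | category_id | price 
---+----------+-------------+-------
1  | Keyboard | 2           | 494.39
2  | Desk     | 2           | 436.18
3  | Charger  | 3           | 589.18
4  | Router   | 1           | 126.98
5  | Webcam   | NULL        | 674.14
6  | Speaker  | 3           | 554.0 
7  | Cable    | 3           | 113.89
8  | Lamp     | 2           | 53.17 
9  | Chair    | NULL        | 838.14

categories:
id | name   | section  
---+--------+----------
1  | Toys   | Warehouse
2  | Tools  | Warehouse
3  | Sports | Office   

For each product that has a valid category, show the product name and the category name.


INNER JOIN keeps only products rows whose category_id matches an id in categories. Walk through each product:
  - product 1 (Keyboard): category_id=2 -> matches Tools
  - product 2 (Desk): category_id=2 -> matches Tools
  - product 3 (Charger): category_id=3 -> matches Sports
  - product 4 (Router): category_id=1 -> matches Toys
  - product 5 (Webcam): category_id=NULL, no match -> dropped
  - product 6 (Speaker): category_id=3 -> matches Sports
  - product 7 (Cable): category_id=3 -> matches Sports
  - product 8 (Lamp): category_id=2 -> matches Tools
  - product 9 (Chair): category_id=NULL, no match -> dropped
So 2 of 9 rows are dropped.

SQL:
SELECT a.name, b.name AS category
FROM products a
INNER JOIN categories b ON a.category_id = b.id

Result:
name     | category
---------+---------
Keyboard | Tools   
Desk     | Tools   
Charger  | Sports  
Router   | Toys    
Speaker  | Sports  
Cable    | Sports  
Lamp     | Tools   


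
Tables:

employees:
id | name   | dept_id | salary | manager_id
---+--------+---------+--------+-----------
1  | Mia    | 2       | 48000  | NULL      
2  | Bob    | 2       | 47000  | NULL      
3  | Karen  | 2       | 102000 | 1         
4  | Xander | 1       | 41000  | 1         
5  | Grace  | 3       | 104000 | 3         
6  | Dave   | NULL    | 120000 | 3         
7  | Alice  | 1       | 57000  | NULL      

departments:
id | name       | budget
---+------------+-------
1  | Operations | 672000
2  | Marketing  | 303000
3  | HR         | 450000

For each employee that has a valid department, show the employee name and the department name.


INNER JOIN keeps only employees rows whose dept_id matches an id in departments. Walk through each employee:
  - employee 1 (Mia): dept_id=2 -> matches Marketing
  - employee 2 (Bob): dept_id=2 -> matches Marketing
  - employee 3 (Karen): dept_id=2 -> matches Marketing
  - employee 4 (Xander): dept_id=1 -> matches Operations
  - employee 5 (Grace): dept_id=3 -> matches HR
  - employee 6 (Dave): dept_id=NULL, no match -> dropped
  - employee 7 (Alice): dept_id=1 -> matches Operations
So 1 of 7 rows is dropped.

SQL:
SELECT a.name, b.name AS department
FROM employees a
INNER JOIN departments b ON a.dept_id = b.id

Result:
name   | department
-------+-----------
Mia    | Marketing 
Bob    | Marketing 
Karen  | Marketing 
Xander | Operations
Grace  | HR        
Alice  | Operations


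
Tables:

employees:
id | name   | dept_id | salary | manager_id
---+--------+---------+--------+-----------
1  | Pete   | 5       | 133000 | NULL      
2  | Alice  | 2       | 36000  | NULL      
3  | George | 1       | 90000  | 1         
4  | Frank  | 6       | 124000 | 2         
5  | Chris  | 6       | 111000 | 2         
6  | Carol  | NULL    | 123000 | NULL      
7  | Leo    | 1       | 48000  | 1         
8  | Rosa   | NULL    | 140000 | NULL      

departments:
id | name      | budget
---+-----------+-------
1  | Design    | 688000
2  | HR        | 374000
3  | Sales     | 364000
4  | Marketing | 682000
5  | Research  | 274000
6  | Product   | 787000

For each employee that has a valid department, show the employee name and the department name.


INNER JOIN keeps only employees rows whose dept_id matches an id in departments. Walk through each employee:
  - employee 1 (Pete): dept_id=5 -> matches Research
  - employee 2 (Alice): dept_id=2 -> matches HR
  - employee 3 (George): dept_id=1 -> matches Design
  - employee 4 (Frank): dept_id=6 -> matches Product
  - employee 5 (Chris): dept_id=6 -> matches Product
  - employee 6 (Carol): dept_id=NULL, no match -> dropped
  - employee 7 (Leo): dept_id=1 -> matches Design
  - employee 8 (Rosa): dept_id=NULL, no match -> dropped
So 2 of 8 rows are dropped.

SQL:
SELECT a.name, b.name AS department
FROM employees a
INNER JOIN departments b ON a.dept_id = b.id

Result:
name   | department
-------+-----------
Pete   | Research  
Alice  | HR        
George | Design    
Frank  | Product   
Chris  | Product   
Leo    | Design    


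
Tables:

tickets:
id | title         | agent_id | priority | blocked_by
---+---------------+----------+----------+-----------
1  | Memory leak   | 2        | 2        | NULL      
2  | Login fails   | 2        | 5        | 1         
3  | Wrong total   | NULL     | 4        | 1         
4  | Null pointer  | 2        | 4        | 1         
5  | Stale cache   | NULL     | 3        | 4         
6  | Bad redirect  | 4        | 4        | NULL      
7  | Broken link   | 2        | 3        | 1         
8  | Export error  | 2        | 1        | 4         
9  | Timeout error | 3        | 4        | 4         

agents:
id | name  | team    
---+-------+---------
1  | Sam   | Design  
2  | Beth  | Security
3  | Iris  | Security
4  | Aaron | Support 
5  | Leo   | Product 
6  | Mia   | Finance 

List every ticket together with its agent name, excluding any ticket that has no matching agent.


INNER JOIN keeps only tickets rows whose agent_id matches an id in agents. Walk through each ticket:
  - ticket 1 (Memory leak): agent_id=2 -> matches Beth
  - ticket 2 (Login fails): agent_id=2 -> matches Beth
  - ticket 3 (Wrong total): agent_id=NULL, no match -> dropped
  - ticket 4 (Null pointer): agent_id=2 -> matches Beth
  - ticket 5 (Stale cache): agent_id=NULL, no match -> dropped
  - ticket 6 (Bad redirect): agent_id=4 -> matches Aaron
  - ticket 7 (Broken link): agent_id=2 -> matches Beth
  - ticket 8 (Export error): agent_id=2 -> matches Beth
  - ticket 9 (Timeout error): agent_id=3 -> matches Iris
So 2 of 9 rows are dropped.

SQL:
SELECT a.title, b.name AS agent
FROM tickets a
INNER JOIN agents b ON a.agent_id = b.id

Result:
title         | agent
--------------+------
Memory leak   | Beth 
Login fails   | Beth 
Null pointer  | Beth 
Bad redirect  | Aaron
Broken link   | Beth 
Export error  | Beth 
Timeout error | Iris 


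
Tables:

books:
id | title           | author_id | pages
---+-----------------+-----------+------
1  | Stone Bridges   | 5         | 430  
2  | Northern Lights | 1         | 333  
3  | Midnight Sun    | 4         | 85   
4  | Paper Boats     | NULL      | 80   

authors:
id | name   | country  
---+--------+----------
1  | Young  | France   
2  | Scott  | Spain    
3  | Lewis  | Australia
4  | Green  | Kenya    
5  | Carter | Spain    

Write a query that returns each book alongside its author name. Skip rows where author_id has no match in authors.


INNER JOIN keeps only books rows whose author_id matches an id in authors. Walk through each book:
  - book 1 (Stone Bridges): author_id=5 -> matches Carter
  - book 2 (Northern Lights): author_id=1 -> matches Young
  - book 3 (Midnight Sun): author_id=4 -> matches Green
  - book 4 (Paper Boats): author_id=NULL, no match -> dropped
So 1 of 4 rows is dropped.

SQL:
SELECT a.title, b.name AS author
FROM books a
INNER JOIN authors b ON a.author_id = b.id

Result:
title           | author
----------------+-------
Stone Bridges   | Carter
Northern Lights | Young 
Midnight Sun    | Green 


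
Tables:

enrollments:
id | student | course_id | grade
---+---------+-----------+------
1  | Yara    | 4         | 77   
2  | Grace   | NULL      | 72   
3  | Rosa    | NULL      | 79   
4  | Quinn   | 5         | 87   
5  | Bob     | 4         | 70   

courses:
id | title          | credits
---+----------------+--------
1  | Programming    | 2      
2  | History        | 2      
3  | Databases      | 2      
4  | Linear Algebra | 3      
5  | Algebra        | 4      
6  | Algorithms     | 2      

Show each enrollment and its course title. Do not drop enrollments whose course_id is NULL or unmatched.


LEFT JOIN keeps every row from enrollments (the left table); where course_id has no match in courses, the course columns become NULL. Walk through each enrollment:
  - enrollment 1 (Yara): course_id=4 -> matches Linear Algebra
  - enrollment 2 (Grace): course_id=NULL, no match -> kept with NULL
  - enrollment 3 (Rosa): course_id=NULL, no match -> kept with NULL
  - enrollment 4 (Quinn): course_id=5 -> matches Algebra
  - enrollment 5 (Bob): course_id=4 -> matches Linear Algebra
All 5 rows appear; 2 have NULL course.

SQL:
SELECT a.student, b.title AS course
FROM enrollments a
LEFT JOIN courses b ON a.course_id = b.id

Result:
student | course        
--------+---------------
Yara    | Linear Algebra
Grace   | NULL          
Rosa    | NULL          
Quinn   | Algebra       
Bob     | Linear Algebra


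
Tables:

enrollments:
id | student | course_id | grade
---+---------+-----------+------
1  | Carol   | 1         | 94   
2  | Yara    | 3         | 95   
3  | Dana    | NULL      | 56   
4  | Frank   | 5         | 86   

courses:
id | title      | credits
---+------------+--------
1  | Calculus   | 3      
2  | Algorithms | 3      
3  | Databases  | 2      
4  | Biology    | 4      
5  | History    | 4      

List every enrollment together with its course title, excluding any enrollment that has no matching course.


INNER JOIN keeps only enrollments rows whose course_id matches an id in courses. Walk through each enrollment:
  - enrollment 1 (Carol): course_id=1 -> matches Calculus
  - enrollment 2 (Yara): course_id=3 -> matches Databases
  - enrollment 3 (Dana): course_id=NULL, no match -> dropped
  - enrollment 4 (Frank): course_id=5 -> matches History
So 1 of 4 rows is dropped.

SQL:
SELECT a.student, b.title AS course
FROM enrollments a
INNER JOIN courses b ON a.course_id = b.id

Result:
student | course   
--------+----------
Carol   | Calculus 
Yara    | Databases
Frank   | History  


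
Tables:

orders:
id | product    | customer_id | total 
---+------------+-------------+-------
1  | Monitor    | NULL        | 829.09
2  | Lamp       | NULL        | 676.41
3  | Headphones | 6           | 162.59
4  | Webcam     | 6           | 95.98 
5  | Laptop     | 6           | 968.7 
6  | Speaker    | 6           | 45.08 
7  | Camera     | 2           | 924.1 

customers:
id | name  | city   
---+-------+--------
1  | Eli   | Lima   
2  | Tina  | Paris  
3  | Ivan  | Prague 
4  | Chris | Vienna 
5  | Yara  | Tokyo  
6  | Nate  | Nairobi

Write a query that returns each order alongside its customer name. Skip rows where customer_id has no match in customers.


INNER JOIN keeps only orders rows whose customer_id matches an id in customers. Walk through each order:
  - order 1 (Monitor): customer_id=NULL, no match -> dropped
  - order 2 (Lamp): customer_id=NULL, no match -> dropped
  - order 3 (Headphones): customer_id=6 -> matches Nate
  - order 4 (Webcam): customer_id=6 -> matches Nate
  - order 5 (Laptop): customer_id=6 -> matches Nate
  - order 6 (Speaker): customer_id=6 -> matches Nate
  - order 7 (Camera): customer_id=2 -> matches Tina
So 2 of 7 rows are dropped.

SQL:
SELECT a.product, b.name AS customer
FROM orders a
INNER JOIN customers b ON a.customer_id = b.id

Result:
product    | customer
-----------+---------
Headphones | Nate    
Webcam     | Nate    
Laptop     | Nate    
Speaker    | Nate    
Camera     | Tina    


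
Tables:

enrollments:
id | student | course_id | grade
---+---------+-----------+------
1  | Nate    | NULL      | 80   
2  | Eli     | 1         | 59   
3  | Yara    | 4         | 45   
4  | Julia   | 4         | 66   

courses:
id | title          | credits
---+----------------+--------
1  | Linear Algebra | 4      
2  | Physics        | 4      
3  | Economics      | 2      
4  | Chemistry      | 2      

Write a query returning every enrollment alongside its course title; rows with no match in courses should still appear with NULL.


LEFT JOIN keeps every row from enrollments (the left table); where course_id has no match in courses, the course columns become NULL. Walk through each enrollment:
  - enrollment 1 (Nate): course_id=NULL, no match -> kept with NULL
  - enrollment 2 (Eli): course_id=1 -> matches Linear Algebra
  - enrollment 3 (Yara): course_id=4 -> matches Chemistry
  - enrollment 4 (Julia): course_id=4 -> matches Chemistry
All 4 rows appear; 1 has NULL course.

SQL:
SELECT a.student, b.title AS course
FROM enrollments a
LEFT JOIN courses b ON a.course_id = b.id

Result:
student | course        
--------+---------------
Nate    | NULL          
Eli     | Linear Algebra
Yara    | Chemistry     
Julia   | Chemistry     
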